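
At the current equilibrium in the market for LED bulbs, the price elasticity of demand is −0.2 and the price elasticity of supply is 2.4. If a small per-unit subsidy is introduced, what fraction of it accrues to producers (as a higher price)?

Producer share = 1/13

For a small subsidy around the equilibrium, the benefit split depends on the relative slopes, which at a point are proportional to the elasticities.
Buyer share = εs/(εs + |εd|) = 2.4/(2.4 + 0.2) = 12/13; seller share = |εd|/(εs + |εd|) = 1/13.
So producers capture 1/13 of the subsidy.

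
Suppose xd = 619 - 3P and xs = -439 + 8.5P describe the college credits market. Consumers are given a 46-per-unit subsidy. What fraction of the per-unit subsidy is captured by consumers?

Consumer share = 17/23

Pre-subsidy: 619 - 3P = -439 + 8.5P gives P* = 92, x* = 343.
With the rebate, buyers effectively pay Pb = Ps − 46, where Ps is the price sellers receive.
Demand in terms of Ps becomes xd = 619 − 3(Ps − 46) = 757 - 3Ps. Setting this equal to supply: 757 - 3Ps = -439 + 8.5Ps, so Ps = 104.
Buyers pay Pb = 104 − 46 = 58; x' = -439 + 8.5·104 = 445.
Buyers' price falls by P* − Pb = 92 − 58 = 34; sellers' price rises by Ps − P* = 104 − 92 = 12.
So consumers capture 34/46 = 17/23 of each unit of subsidy.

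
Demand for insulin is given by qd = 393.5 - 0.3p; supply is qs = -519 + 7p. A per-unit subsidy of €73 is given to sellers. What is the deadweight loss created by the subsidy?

Pre-subsidy: 393.5 - 0.3p = -519 + 7p gives p* = 125, q* = 356.
With the subsidy, sellers receive ps = pb + 73 for each unit, where pb is the price buyers pay.
Supply in terms of pb becomes qs = -519 + 7(pb + 73) = -8 + 7pb. Setting this equal to demand: 393.5 - 0.3pb = -8 + 7pb, so pb = 55.
Sellers receive ps = 55 + 73 = 128; q' = 393.5 − 0.3·55 = 377.
The subsidy expands output by 377 − 356 = 21 past the efficient level; on those units the gap between marginal cost and willingness to pay runs from 0 up to 73.
DWL = ½ × 73 × 21 = 766.5.

Deadweight loss = €766.5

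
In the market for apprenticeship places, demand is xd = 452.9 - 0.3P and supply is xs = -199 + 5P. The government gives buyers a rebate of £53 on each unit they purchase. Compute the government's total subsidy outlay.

Pre-subsidy: 452.9 - 0.3P = -199 + 5P gives P* = 123, x* = 416.
With the rebate, buyers effectively pay Pb = Ps − 53, where Ps is the price sellers receive.
Demand in terms of Ps becomes xd = 452.9 − 0.3(Ps − 53) = 468.8 - 0.3Ps. Setting this equal to supply: 468.8 - 0.3Ps = -199 + 5Ps, so Ps = 126.
Buyers pay Pb = 126 − 53 = 73; x' = -199 + 5·126 = 431.
Government outlay = subsidy × quantity = 53 × 431 = 22843.

Government cost = £22843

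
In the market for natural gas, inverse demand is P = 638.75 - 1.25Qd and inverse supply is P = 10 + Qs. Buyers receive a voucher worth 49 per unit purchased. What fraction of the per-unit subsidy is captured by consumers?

Consumer share = 5/9

Pre-subsidy: 638.75 - 1.25Q = 10 + Q gives Q* = 2515/9 and P* = 2605/9.
With the rebate, buyers effectively pay Pb = Ps − 49, where Ps is the price sellers receive.
On the curves, Pb = 638.75 - 1.25Q and Ps = 10 + Q; the wedge Ps − Pb = 49 gives 10 + Q − (638.75 - 1.25Q) = 49, so Q' = 2711/9.
Then Pb = 638.75 − 1.25·(2711/9) = 2360/9 and Ps = 10 + 1·(2711/9) = 2801/9.
Buyers' price falls by P* − Pb = 2605/9 − 2360/9 = 245/9; sellers' price rises by Ps − P* = 2801/9 − 2605/9 = 196/9.
So consumers capture (245/9)/49 = 5/9 of each unit of subsidy.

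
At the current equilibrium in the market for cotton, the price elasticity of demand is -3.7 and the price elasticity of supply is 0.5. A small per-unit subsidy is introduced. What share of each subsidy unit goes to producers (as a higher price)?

Producer share = 37/42

For a small subsidy around the equilibrium, the benefit split depends on the relative slopes, which at a point are proportional to the elasticities.
Buyer share = εs/(εs + |εd|) = 0.5/(0.5 + 3.7) = 5/42; seller share = |εd|/(εs + |εd|) = 37/42.
So producers capture 37/42 of the subsidy.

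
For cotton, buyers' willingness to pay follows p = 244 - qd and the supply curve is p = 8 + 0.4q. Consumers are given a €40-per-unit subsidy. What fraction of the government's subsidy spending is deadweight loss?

Pre-subsidy: 244 - q = 8 + 0.4q gives q* = 1180/7 and p* = 528/7.
With the rebate, buyers effectively pay pb = ps − 40, where ps is the price sellers receive.
On the curves, pb = 244 - q and ps = 8 + 0.4q; the wedge ps − pb = 40 gives 8 + 0.4q − (244 - q) = 40, so q' = 1380/7.
Then pb = 244 − 1·(1380/7) = 328/7 and ps = 8 + 0.4·(1380/7) = 608/7.
ΔCS = ½(1180/7 + 1380/7)(528/7 − 328/7) = 256000/49; ΔPS = ½(1180/7 + 1380/7)(608/7 − 528/7) = 102400/49.
Government spending = 40 × 1380/7 = 55200/7.
DWL = ½ × 40 × (1380/7 − 1180/7) = 4000/7; fraction = (4000/7) / (55200/7) = 5/69.

DWL / government spending = 5/69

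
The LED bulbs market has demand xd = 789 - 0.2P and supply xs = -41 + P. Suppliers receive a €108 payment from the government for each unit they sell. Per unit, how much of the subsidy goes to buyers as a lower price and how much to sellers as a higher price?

Buyers gain €90 per unit; sellers gain €18 per unit

Pre-subsidy: 789 - 0.2P = -41 + P gives P* = 2075/3, x* = 1952/3.
With the subsidy, sellers receive Ps = Pb + 108 for each unit, where Pb is the price buyers pay.
Supply in terms of Pb becomes xs = -41 + 1(Pb + 108) = 67 + Pb. Setting this equal to demand: 789 - 0.2Pb = 67 + Pb, so Pb = 1805/3.
Sellers receive Ps = 1805/3 + 108 = 2129/3; x' = 789 − 0.2·(1805/3) = 2006/3.
Buyers' price falls by P* − Pb = 2075/3 − 1805/3 = 90; sellers' price rises by Ps − P* = 2129/3 − 2075/3 = 18.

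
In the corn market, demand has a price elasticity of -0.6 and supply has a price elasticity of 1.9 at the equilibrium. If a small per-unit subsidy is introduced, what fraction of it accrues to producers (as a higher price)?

Producer share = 0.24

For a small subsidy around the equilibrium, the benefit split depends on the relative slopes, which at a point are proportional to the elasticities.
Buyer share = εs/(εs + |εd|) = 1.9/(1.9 + 0.6) = 0.76; seller share = |εd|/(εs + |εd|) = 0.24.
So producers capture 0.24 of the subsidy.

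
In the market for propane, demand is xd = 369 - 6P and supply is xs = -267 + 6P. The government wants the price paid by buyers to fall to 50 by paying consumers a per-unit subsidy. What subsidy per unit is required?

At a buyer price of 50, quantity demanded is 369 − 6·50 = 69.
Sellers supply 69 only when they receive Ps with -267 + 6·Ps = 69, i.e. Ps = 56.
s = Ps − Pb = 56 − 50 = 6.

Required subsidy s = 6 per unit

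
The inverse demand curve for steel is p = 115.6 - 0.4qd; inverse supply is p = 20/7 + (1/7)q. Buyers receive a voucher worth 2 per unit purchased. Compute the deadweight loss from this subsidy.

Pre-subsidy: 115.6 - 0.4q = 20/7 + (1/7)q gives q* = 3946/19 and p* = 618/19.
With the rebate, buyers effectively pay pb = ps − 2, where ps is the price sellers receive.
On the curves, pb = 115.6 - 0.4q and ps = 20/7 + (1/7)q; the wedge ps − pb = 2 gives 20/7 + (1/7)q − (115.6 - 0.4q) = 2, so q' = 4016/19.
Then pb = 115.6 − 0.4·(4016/19) = 590/19 and ps = 20/7 + (1/7)·(4016/19) = 628/19.
The subsidy expands output by 4016/19 − 3946/19 = 70/19 past the efficient level; on those units the gap between marginal cost and willingness to pay runs from 0 up to 2.
DWL = ½ × 2 × 70/19 = 70/19.

Deadweight loss = 70/19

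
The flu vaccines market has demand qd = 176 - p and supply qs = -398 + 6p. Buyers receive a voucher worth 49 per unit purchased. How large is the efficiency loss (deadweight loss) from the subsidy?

Pre-subsidy: 176 - p = -398 + 6p gives p* = 82, q* = 94.
With the rebate, buyers effectively pay pb = ps − 49, where ps is the price sellers receive.
Demand in terms of ps becomes qd = 176 − 1(ps − 49) = 225 - ps. Setting this equal to supply: 225 - ps = -398 + 6ps, so ps = 89.
Buyers pay pb = 89 − 49 = 40; q' = -398 + 6·89 = 136.
The subsidy expands output by 136 − 94 = 42 past the efficient level; on those units the gap between marginal cost and willingness to pay runs from 0 up to 49.
DWL = ½ × 49 × 42 = 1029.

Deadweight loss = 1029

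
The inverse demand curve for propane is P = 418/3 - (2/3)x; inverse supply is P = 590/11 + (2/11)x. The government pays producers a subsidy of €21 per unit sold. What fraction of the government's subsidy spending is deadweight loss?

Pre-subsidy: 418/3 - (2/3)x = 590/11 + (2/11)x gives x* = 101 and P* = 72.
With the subsidy, sellers receive Ps = Pb + 21 for each unit, where Pb is the price buyers pay.
On the curves, Pb = 418/3 - (2/3)x and Ps = 590/11 + (2/11)x; the wedge Ps − Pb = 21 gives 590/11 + (2/11)x − (418/3 - (2/3)x) = 21, so x' = 125.75.
Then Pb = 418/3 − (2/3)·125.75 = 55.5 and Ps = 590/11 + (2/11)·125.75 = 76.5.
ΔCS = ½(101 + 125.75)(72 − 55.5) = 1870.6875; ΔPS = ½(101 + 125.75)(76.5 − 72) = 510.1875.
Government spending = 21 × 125.75 = 2640.75.
DWL = ½ × 21 × (125.75 − 101) = 259.875; fraction = 259.875 / 2640.75 = 99/1006.

DWL / government spending = 99/1006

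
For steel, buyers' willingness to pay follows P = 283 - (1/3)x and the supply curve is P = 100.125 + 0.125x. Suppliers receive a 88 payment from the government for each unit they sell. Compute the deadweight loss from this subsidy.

Deadweight loss = 8448

Pre-subsidy: 283 - (1/3)x = 100.125 + 0.125x gives x* = 399 and P* = 150.
With the subsidy, sellers receive Ps = Pb + 88 for each unit, where Pb is the price buyers pay.
On the curves, Pb = 283 - (1/3)x and Ps = 100.125 + 0.125x; the wedge Ps − Pb = 88 gives 100.125 + 0.125x − (283 - (1/3)x) = 88, so x' = 591.
Then Pb = 283 − (1/3)·591 = 86 and Ps = 100.125 + 0.125·591 = 174.
The subsidy expands output by 591 − 399 = 192 past the efficient level; on those units the gap between marginal cost and willingness to pay runs from 0 up to 88.
DWL = ½ × 88 × 192 = 8448.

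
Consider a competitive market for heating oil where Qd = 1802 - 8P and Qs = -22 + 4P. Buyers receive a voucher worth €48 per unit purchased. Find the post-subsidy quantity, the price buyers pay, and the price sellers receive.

Q' = 714; buyers pay €136; sellers receive €184

Pre-subsidy: 1802 - 8P = -22 + 4P gives P* = 152, Q* = 586.
With the rebate, buyers effectively pay Pb = Ps − 48, where Ps is the price sellers receive.
Demand in terms of Ps becomes Qd = 1802 − 8(Ps − 48) = 2186 - 8Ps. Setting this equal to supply: 2186 - 8Ps = -22 + 4Ps, so Ps = 184.
Buyers pay Pb = 184 − 48 = 136; Q' = -22 + 4·184 = 714.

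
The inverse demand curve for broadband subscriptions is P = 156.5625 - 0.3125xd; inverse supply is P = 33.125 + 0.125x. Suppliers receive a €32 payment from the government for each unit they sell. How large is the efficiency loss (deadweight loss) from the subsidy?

Pre-subsidy: 156.5625 - 0.3125x = 33.125 + 0.125x gives x* = 1975/7 and P* = 1915/28.
With the subsidy, sellers receive Ps = Pb + 32 for each unit, where Pb is the price buyers pay.
On the curves, Pb = 156.5625 - 0.3125x and Ps = 33.125 + 0.125x; the wedge Ps − Pb = 32 gives 33.125 + 0.125x − (156.5625 - 0.3125x) = 32, so x' = 2487/7.
Then Pb = 156.5625 − 0.3125·(2487/7) = 1275/28 and Ps = 33.125 + 0.125·(2487/7) = 2171/28.
The subsidy expands output by 2487/7 − 1975/7 = 512/7 past the efficient level; on those units the gap between marginal cost and willingness to pay runs from 0 up to 32.
DWL = ½ × 32 × 512/7 = 8192/7.

Deadweight loss = 8192/7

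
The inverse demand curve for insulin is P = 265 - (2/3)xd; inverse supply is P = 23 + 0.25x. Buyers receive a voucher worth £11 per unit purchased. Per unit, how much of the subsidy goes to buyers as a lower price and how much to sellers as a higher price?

Pre-subsidy: 265 - (2/3)x = 23 + 0.25x gives x* = 264 and P* = 89.
With the rebate, buyers effectively pay Pb = Ps − 11, where Ps is the price sellers receive.
On the curves, Pb = 265 - (2/3)x and Ps = 23 + 0.25x; the wedge Ps − Pb = 11 gives 23 + 0.25x − (265 - (2/3)x) = 11, so x' = 276.
Then Pb = 265 − (2/3)·276 = 81 and Ps = 23 + 0.25·276 = 92.
Buyers' price falls by P* − Pb = 89 − 81 = 8; sellers' price rises by Ps − P* = 92 − 89 = 3.

Buyers gain £8 per unit; sellers gain £3 per unit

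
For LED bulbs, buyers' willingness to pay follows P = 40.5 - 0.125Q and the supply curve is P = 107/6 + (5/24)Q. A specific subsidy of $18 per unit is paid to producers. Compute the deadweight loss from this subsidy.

Pre-subsidy: 40.5 - 0.125Q = 107/6 + (5/24)Q gives Q* = 68 and P* = 32.
With the subsidy, sellers receive Ps = Pb + 18 for each unit, where Pb is the price buyers pay.
On the curves, Pb = 40.5 - 0.125Q and Ps = 107/6 + (5/24)Q; the wedge Ps − Pb = 18 gives 107/6 + (5/24)Q − (40.5 - 0.125Q) = 18, so Q' = 122.
Then Pb = 40.5 − 0.125·122 = 25.25 and Ps = 107/6 + (5/24)·122 = 43.25.
The subsidy expands output by 122 − 68 = 54 past the efficient level; on those units the gap between marginal cost and willingness to pay runs from 0 up to 18.
DWL = ½ × 18 × 54 = 486.

Deadweight loss = $486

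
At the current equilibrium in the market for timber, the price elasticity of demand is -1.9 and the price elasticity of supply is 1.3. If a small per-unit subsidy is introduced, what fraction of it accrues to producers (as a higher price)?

Producer share = 0.59375

For a small subsidy around the equilibrium, the benefit split depends on the relative slopes, which at a point are proportional to the elasticities.
Buyer share = εs/(εs + |εd|) = 1.3/(1.3 + 1.9) = 0.40625; seller share = |εd|/(εs + |εd|) = 0.59375.
So producers capture 0.59375 of the subsidy.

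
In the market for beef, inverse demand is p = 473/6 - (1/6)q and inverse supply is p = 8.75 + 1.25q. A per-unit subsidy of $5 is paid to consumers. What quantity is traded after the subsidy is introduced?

Pre-subsidy: 473/6 - (1/6)q = 8.75 + 1.25q gives q* = 841/17 and p* = 1200/17.
With the rebate, buyers effectively pay pb = ps − 5, where ps is the price sellers receive.
On the curves, pb = 473/6 - (1/6)q and ps = 8.75 + 1.25q; the wedge ps − pb = 5 gives 8.75 + 1.25q − (473/6 - (1/6)q) = 5, so q' = 53.
Then pb = 473/6 − (1/6)·53 = 70 and ps = 8.75 + 1.25·53 = 75.

q' = 53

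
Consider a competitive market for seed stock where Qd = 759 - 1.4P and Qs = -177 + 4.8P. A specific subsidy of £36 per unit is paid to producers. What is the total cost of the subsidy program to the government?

Government cost = 3273588/155

Pre-subsidy: 759 - 1.4P = -177 + 4.8P gives P* = 4680/31, Q* = 16977/31.
With the subsidy, sellers receive Ps = Pb + 36 for each unit, where Pb is the price buyers pay.
Supply in terms of Pb becomes Qs = -177 + 4.8(Pb + 36) = -4.2 + 4.8Pb. Setting this equal to demand: 759 - 1.4Pb = -4.2 + 4.8Pb, so Pb = 3816/31.
Sellers receive Ps = 3816/31 + 36 = 4932/31; Q' = 759 − 1.4·(3816/31) = 90933/155.
Government outlay = subsidy × quantity = 36 × 90933/155 = 3273588/155.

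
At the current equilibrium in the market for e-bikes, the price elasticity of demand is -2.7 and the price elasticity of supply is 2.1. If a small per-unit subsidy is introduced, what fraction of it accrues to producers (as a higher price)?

For a small subsidy around the equilibrium, the benefit split depends on the relative slopes, which at a point are proportional to the elasticities.
Buyer share = εs/(εs + |εd|) = 2.1/(2.1 + 2.7) = 0.4375; seller share = |εd|/(εs + |εd|) = 0.5625.
So producers capture 0.5625 of the subsidy.

Producer share = 0.5625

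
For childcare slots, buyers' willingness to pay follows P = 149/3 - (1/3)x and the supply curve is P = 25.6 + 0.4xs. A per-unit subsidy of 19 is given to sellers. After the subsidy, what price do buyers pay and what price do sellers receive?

Buyers pay 331/11; sellers receive 540/11

Pre-subsidy: 149/3 - (1/3)x = 25.6 + 0.4x gives x* = 361/11 and P* = 426/11.
With the subsidy, sellers receive Ps = Pb + 19 for each unit, where Pb is the price buyers pay.
On the curves, Pb = 149/3 - (1/3)x and Ps = 25.6 + 0.4x; the wedge Ps − Pb = 19 gives 25.6 + 0.4x − (149/3 - (1/3)x) = 19, so x' = 646/11.
Then Pb = 149/3 − (1/3)·(646/11) = 331/11 and Ps = 25.6 + 0.4·(646/11) = 540/11.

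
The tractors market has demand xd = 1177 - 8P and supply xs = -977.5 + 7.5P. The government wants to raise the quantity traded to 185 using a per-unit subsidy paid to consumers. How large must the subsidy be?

Required subsidy s = 31 per unit

At x = 185, invert demand for the buyer price: Pb = (1177 − 185)/8 = 124; invert supply for the seller price: Ps = (185 − (-977.5))/7.5 = 155.
The subsidy must fill the gap: s = Ps − Pb = 155 − 124 = 31.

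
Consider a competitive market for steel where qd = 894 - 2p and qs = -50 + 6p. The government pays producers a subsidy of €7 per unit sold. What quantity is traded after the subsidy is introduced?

Pre-subsidy: 894 - 2p = -50 + 6p gives p* = 118, q* = 658.
With the subsidy, sellers receive ps = pb + 7 for each unit, where pb is the price buyers pay.
Supply in terms of pb becomes qs = -50 + 6(pb + 7) = -8 + 6pb. Setting this equal to demand: 894 - 2pb = -8 + 6pb, so pb = 112.75.
Sellers receive ps = 112.75 + 7 = 119.75; q' = 894 − 2·112.75 = 668.5.

q' = 668.5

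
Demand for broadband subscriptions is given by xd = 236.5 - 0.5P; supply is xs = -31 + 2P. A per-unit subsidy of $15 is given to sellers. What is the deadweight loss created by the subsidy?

Pre-subsidy: 236.5 - 0.5P = -31 + 2P gives P* = 107, x* = 183.
With the subsidy, sellers receive Ps = Pb + 15 for each unit, where Pb is the price buyers pay.
Supply in terms of Pb becomes xs = -31 + 2(Pb + 15) = -1 + 2Pb. Setting this equal to demand: 236.5 - 0.5Pb = -1 + 2Pb, so Pb = 95.
Sellers receive Ps = 95 + 15 = 110; x' = 236.5 − 0.5·95 = 189.
The subsidy expands output by 189 − 183 = 6 past the efficient level; on those units the gap between marginal cost and willingness to pay runs from 0 up to 15.
DWL = ½ × 15 × 6 = 45.

Deadweight loss = $45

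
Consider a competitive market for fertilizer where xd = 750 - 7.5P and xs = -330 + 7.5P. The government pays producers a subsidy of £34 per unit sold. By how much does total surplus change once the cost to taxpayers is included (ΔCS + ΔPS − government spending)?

Pre-subsidy: 750 - 7.5P = -330 + 7.5P gives P* = 72, x* = 210.
With the subsidy, sellers receive Ps = Pb + 34 for each unit, where Pb is the price buyers pay.
Supply in terms of Pb becomes xs = -330 + 7.5(Pb + 34) = -75 + 7.5Pb. Setting this equal to demand: 750 - 7.5Pb = -75 + 7.5Pb, so Pb = 55.
Sellers receive Ps = 55 + 34 = 89; x' = 750 − 7.5·55 = 337.5.
ΔCS = ½(210 + 337.5)(72 − 55) = 4653.75; ΔPS = ½(210 + 337.5)(89 − 72) = 4653.75.
Government spending = 34 × 337.5 = 11475.
Net change = 4653.75 + 4653.75 − 11475 = -2167.5. The loss equals the DWL triangle ½·34·127.5.

Net change in total surplus = -£2167.5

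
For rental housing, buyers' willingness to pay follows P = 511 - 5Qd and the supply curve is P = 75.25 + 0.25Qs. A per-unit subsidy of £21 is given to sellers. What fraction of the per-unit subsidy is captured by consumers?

Pre-subsidy: 511 - 5Q = 75.25 + 0.25Q gives Q* = 83 and P* = 96.
With the subsidy, sellers receive Ps = Pb + 21 for each unit, where Pb is the price buyers pay.
On the curves, Pb = 511 - 5Q and Ps = 75.25 + 0.25Q; the wedge Ps − Pb = 21 gives 75.25 + 0.25Q − (511 - 5Q) = 21, so Q' = 87.
Then Pb = 511 − 5·87 = 76 and Ps = 75.25 + 0.25·87 = 97.
Buyers' price falls by P* − Pb = 96 − 76 = 20; sellers' price rises by Ps − P* = 97 − 96 = 1.
So consumers capture 20/21 = 20/21 of each unit of subsidy.

Consumer share = 20/21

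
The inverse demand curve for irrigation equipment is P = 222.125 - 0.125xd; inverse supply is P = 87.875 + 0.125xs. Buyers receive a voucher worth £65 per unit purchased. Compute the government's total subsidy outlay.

Pre-subsidy: 222.125 - 0.125x = 87.875 + 0.125x gives x* = 537 and P* = 155.
With the rebate, buyers effectively pay Pb = Ps − 65, where Ps is the price sellers receive.
On the curves, Pb = 222.125 - 0.125x and Ps = 87.875 + 0.125x; the wedge Ps − Pb = 65 gives 87.875 + 0.125x − (222.125 - 0.125x) = 65, so x' = 797.
Then Pb = 222.125 − 0.125·797 = 122.5 and Ps = 87.875 + 0.125·797 = 187.5.
Government outlay = subsidy × quantity = 65 × 797 = 51805.

Government cost = £51805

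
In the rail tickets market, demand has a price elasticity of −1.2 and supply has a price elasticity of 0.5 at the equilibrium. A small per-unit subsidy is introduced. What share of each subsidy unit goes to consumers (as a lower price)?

Consumer share = 5/17

For a small subsidy around the equilibrium, the benefit split depends on the relative slopes, which at a point are proportional to the elasticities.
Buyer share = εs/(εs + |εd|) = 0.5/(0.5 + 1.2) = 5/17; seller share = |εd|/(εs + |εd|) = 12/17.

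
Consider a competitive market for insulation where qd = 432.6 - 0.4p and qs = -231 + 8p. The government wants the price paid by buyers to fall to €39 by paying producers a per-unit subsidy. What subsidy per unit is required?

At a buyer price of 39, quantity demanded is 432.6 − 0.4·39 = 417.
Sellers supply 417 only when they receive ps with -231 + 8·ps = 417, i.e. ps = 81.
s = ps − pb = 81 − 39 = 42.

Required subsidy s = €42 per unit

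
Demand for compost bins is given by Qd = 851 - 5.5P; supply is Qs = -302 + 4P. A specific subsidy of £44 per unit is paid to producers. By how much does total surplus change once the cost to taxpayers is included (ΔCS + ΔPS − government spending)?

Net change in total surplus = -42592/19

Pre-subsidy: 851 - 5.5P = -302 + 4P gives P* = 2306/19, Q* = 3486/19.
With the subsidy, sellers receive Ps = Pb + 44 for each unit, where Pb is the price buyers pay.
Supply in terms of Pb becomes Qs = -302 + 4(Pb + 44) = -126 + 4Pb. Setting this equal to demand: 851 - 5.5Pb = -126 + 4Pb, so Pb = 1954/19.
Sellers receive Ps = 1954/19 + 44 = 2790/19; Q' = 851 − 5.5·(1954/19) = 5422/19.
ΔCS = ½(3486/19 + 5422/19)(2306/19 − 1954/19) = 1567808/361; ΔPS = ½(3486/19 + 5422/19)(2790/19 − 2306/19) = 2155736/361.
Government spending = 44 × 5422/19 = 238568/19.
Net change = 1567808/361 + 2155736/361 − 238568/19 = -42592/19. The loss equals the DWL triangle ½·44·1936/19.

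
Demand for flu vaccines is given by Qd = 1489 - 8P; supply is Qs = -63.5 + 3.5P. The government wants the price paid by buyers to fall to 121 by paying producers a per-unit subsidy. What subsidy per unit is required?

Required subsidy s = 46 per unit

At a buyer price of 121, quantity demanded is 1489 − 8·121 = 521.
Sellers supply 521 only when they receive Ps with -63.5 + 3.5·Ps = 521, i.e. Ps = 167.
s = Ps − Pb = 167 − 121 = 46.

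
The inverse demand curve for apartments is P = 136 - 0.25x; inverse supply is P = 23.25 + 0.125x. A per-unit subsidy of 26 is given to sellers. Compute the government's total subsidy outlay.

Pre-subsidy: 136 - 0.25x = 23.25 + 0.125x gives x* = 902/3 and P* = 365/6.
With the subsidy, sellers receive Ps = Pb + 26 for each unit, where Pb is the price buyers pay.
On the curves, Pb = 136 - 0.25x and Ps = 23.25 + 0.125x; the wedge Ps − Pb = 26 gives 23.25 + 0.125x − (136 - 0.25x) = 26, so x' = 370.
Then Pb = 136 − 0.25·370 = 43.5 and Ps = 23.25 + 0.125·370 = 69.5.
Government outlay = subsidy × quantity = 26 × 370 = 9620.

Government cost = 9620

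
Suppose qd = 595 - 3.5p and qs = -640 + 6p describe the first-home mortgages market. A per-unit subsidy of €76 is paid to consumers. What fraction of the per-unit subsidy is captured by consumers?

Pre-subsidy: 595 - 3.5p = -640 + 6p gives p* = 130, q* = 140.
With the rebate, buyers effectively pay pb = ps − 76, where ps is the price sellers receive.
Demand in terms of ps becomes qd = 595 − 3.5(ps − 76) = 861 - 3.5ps. Setting this equal to supply: 861 - 3.5ps = -640 + 6ps, so ps = 158.
Buyers pay pb = 158 − 76 = 82; q' = -640 + 6·158 = 308.
Buyers' price falls by p* − pb = 130 − 82 = 48; sellers' price rises by ps − p* = 158 − 130 = 28.
So consumers capture 48/76 = 12/19 of each unit of subsidy.

Consumer share = 12/19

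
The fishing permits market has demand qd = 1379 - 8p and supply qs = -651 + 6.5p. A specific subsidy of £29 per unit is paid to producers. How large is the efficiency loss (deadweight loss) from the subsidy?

Deadweight loss = £1508

Pre-subsidy: 1379 - 8p = -651 + 6.5p gives p* = 140, q* = 259.
With the subsidy, sellers receive ps = pb + 29 for each unit, where pb is the price buyers pay.
Supply in terms of pb becomes qs = -651 + 6.5(pb + 29) = -462.5 + 6.5pb. Setting this equal to demand: 1379 - 8pb = -462.5 + 6.5pb, so pb = 127.
Sellers receive ps = 127 + 29 = 156; q' = 1379 − 8·127 = 363.
The subsidy expands output by 363 − 259 = 104 past the efficient level; on those units the gap between marginal cost and willingness to pay runs from 0 up to 29.
DWL = ½ × 29 × 104 = 1508.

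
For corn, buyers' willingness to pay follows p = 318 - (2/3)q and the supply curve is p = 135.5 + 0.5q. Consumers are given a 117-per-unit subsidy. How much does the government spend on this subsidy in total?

Government cost = 210249/7

Pre-subsidy: 318 - (2/3)q = 135.5 + 0.5q gives q* = 1095/7 and p* = 1496/7.
With the rebate, buyers effectively pay pb = ps − 117, where ps is the price sellers receive.
On the curves, pb = 318 - (2/3)q and ps = 135.5 + 0.5q; the wedge ps − pb = 117 gives 135.5 + 0.5q − (318 - (2/3)q) = 117, so q' = 1797/7.
Then pb = 318 − (2/3)·(1797/7) = 1028/7 and ps = 135.5 + 0.5·(1797/7) = 1847/7.
Government outlay = subsidy × quantity = 117 × 1797/7 = 210249/7.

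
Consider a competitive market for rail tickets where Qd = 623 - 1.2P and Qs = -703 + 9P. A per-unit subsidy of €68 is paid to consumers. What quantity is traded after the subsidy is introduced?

Pre-subsidy: 623 - 1.2P = -703 + 9P gives P* = 130, Q* = 467.
With the rebate, buyers effectively pay Pb = Ps − 68, where Ps is the price sellers receive.
Demand in terms of Ps becomes Qd = 623 − 1.2(Ps − 68) = 704.6 - 1.2Ps. Setting this equal to supply: 704.6 - 1.2Ps = -703 + 9Ps, so Ps = 138.
Buyers pay Pb = 138 − 68 = 70; Q' = -703 + 9·138 = 539.

Q' = 539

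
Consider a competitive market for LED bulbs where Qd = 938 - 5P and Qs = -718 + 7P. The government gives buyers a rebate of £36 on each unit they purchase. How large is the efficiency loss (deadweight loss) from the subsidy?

Deadweight loss = £1890

Pre-subsidy: 938 - 5P = -718 + 7P gives P* = 138, Q* = 248.
With the rebate, buyers effectively pay Pb = Ps − 36, where Ps is the price sellers receive.
Demand in terms of Ps becomes Qd = 938 − 5(Ps − 36) = 1118 - 5Ps. Setting this equal to supply: 1118 - 5Ps = -718 + 7Ps, so Ps = 153.
Buyers pay Pb = 153 − 36 = 117; Q' = -718 + 7·153 = 353.
The subsidy expands output by 353 − 248 = 105 past the efficient level; on those units the gap between marginal cost and willingness to pay runs from 0 up to 36.
DWL = ½ × 36 × 105 = 1890.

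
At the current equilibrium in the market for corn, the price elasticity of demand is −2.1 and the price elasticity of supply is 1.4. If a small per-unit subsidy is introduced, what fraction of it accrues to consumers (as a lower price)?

For a small subsidy around the equilibrium, the benefit split depends on the relative slopes, which at a point are proportional to the elasticities.
Buyer share = εs/(εs + |εd|) = 1.4/(1.4 + 2.1) = 0.4; seller share = |εd|/(εs + |εd|) = 0.6.

Consumer share = 0.4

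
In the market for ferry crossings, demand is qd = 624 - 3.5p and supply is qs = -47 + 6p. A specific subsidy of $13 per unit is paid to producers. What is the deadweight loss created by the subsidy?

Pre-subsidy: 624 - 3.5p = -47 + 6p gives p* = 1342/19, q* = 7159/19.
With the subsidy, sellers receive ps = pb + 13 for each unit, where pb is the price buyers pay.
Supply in terms of pb becomes qs = -47 + 6(pb + 13) = 31 + 6pb. Setting this equal to demand: 624 - 3.5pb = 31 + 6pb, so pb = 1186/19.
Sellers receive ps = 1186/19 + 13 = 1433/19; q' = 624 − 3.5·(1186/19) = 7705/19.
The subsidy expands output by 7705/19 − 7159/19 = 546/19 past the efficient level; on those units the gap between marginal cost and willingness to pay runs from 0 up to 13.
DWL = ½ × 13 × 546/19 = 3549/19.

Deadweight loss = 3549/19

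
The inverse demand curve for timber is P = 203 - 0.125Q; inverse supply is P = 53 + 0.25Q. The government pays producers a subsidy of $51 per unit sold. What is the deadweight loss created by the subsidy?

Deadweight loss = $3468

Pre-subsidy: 203 - 0.125Q = 53 + 0.25Q gives Q* = 400 and P* = 153.
With the subsidy, sellers receive Ps = Pb + 51 for each unit, where Pb is the price buyers pay.
On the curves, Pb = 203 - 0.125Q and Ps = 53 + 0.25Q; the wedge Ps − Pb = 51 gives 53 + 0.25Q − (203 - 0.125Q) = 51, so Q' = 536.
Then Pb = 203 − 0.125·536 = 136 and Ps = 53 + 0.25·536 = 187.
The subsidy expands output by 536 − 400 = 136 past the efficient level; on those units the gap between marginal cost and willingness to pay runs from 0 up to 51.
DWL = ½ × 51 × 136 = 3468.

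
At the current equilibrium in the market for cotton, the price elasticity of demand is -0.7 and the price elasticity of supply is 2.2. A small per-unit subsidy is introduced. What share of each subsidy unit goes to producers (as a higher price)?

For a small subsidy around the equilibrium, the benefit split depends on the relative slopes, which at a point are proportional to the elasticities.
Buyer share = εs/(εs + |εd|) = 2.2/(2.2 + 0.7) = 22/29; seller share = |εd|/(εs + |εd|) = 7/29.
So producers capture 7/29 of the subsidy.

Producer share = 7/29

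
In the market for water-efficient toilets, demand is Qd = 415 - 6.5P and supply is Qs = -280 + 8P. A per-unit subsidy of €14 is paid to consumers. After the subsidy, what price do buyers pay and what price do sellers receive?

Pre-subsidy: 415 - 6.5P = -280 + 8P gives P* = 1390/29, Q* = 3000/29.
With the rebate, buyers effectively pay Pb = Ps − 14, where Ps is the price sellers receive.
Demand in terms of Ps becomes Qd = 415 − 6.5(Ps − 14) = 506 - 6.5Ps. Setting this equal to supply: 506 - 6.5Ps = -280 + 8Ps, so Ps = 1572/29.
Buyers pay Pb = 1572/29 − 14 = 1166/29; Q' = -280 + 8·(1572/29) = 4456/29.

Buyers pay 1166/29; sellers receive 1572/29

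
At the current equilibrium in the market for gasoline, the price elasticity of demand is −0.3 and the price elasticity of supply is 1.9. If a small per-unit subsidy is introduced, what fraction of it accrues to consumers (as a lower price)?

Consumer share = 19/22

For a small subsidy around the equilibrium, the benefit split depends on the relative slopes, which at a point are proportional to the elasticities.
Buyer share = εs/(εs + |εd|) = 1.9/(1.9 + 0.3) = 19/22; seller share = |εd|/(εs + |εd|) = 3/22.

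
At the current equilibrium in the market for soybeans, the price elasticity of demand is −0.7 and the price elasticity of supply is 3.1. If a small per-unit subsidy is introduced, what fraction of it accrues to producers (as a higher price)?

Producer share = 7/38

For a small subsidy around the equilibrium, the benefit split depends on the relative slopes, which at a point are proportional to the elasticities.
Buyer share = εs/(εs + |εd|) = 3.1/(3.1 + 0.7) = 31/38; seller share = |εd|/(εs + |εd|) = 7/38.
So producers capture 7/38 of the subsidy.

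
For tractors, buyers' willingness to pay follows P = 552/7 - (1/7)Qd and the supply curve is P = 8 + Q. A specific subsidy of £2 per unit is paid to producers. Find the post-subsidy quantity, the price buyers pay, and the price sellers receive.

Q' = 63.75; buyers pay £69.75; sellers receive £71.75

Pre-subsidy: 552/7 - (1/7)Q = 8 + Q gives Q* = 62 and P* = 70.
With the subsidy, sellers receive Ps = Pb + 2 for each unit, where Pb is the price buyers pay.
On the curves, Pb = 552/7 - (1/7)Q and Ps = 8 + Q; the wedge Ps − Pb = 2 gives 8 + Q − (552/7 - (1/7)Q) = 2, so Q' = 63.75.
Then Pb = 552/7 − (1/7)·63.75 = 69.75 and Ps = 8 + 1·63.75 = 71.75.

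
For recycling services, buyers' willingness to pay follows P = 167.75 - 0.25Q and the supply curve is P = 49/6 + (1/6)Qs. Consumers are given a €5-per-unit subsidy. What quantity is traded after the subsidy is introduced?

Q' = 395

Pre-subsidy: 167.75 - 0.25Q = 49/6 + (1/6)Q gives Q* = 383 and P* = 72.
With the rebate, buyers effectively pay Pb = Ps − 5, where Ps is the price sellers receive.
On the curves, Pb = 167.75 - 0.25Q and Ps = 49/6 + (1/6)Q; the wedge Ps − Pb = 5 gives 49/6 + (1/6)Q − (167.75 - 0.25Q) = 5, so Q' = 395.
Then Pb = 167.75 − 0.25·395 = 69 and Ps = 49/6 + (1/6)·395 = 74.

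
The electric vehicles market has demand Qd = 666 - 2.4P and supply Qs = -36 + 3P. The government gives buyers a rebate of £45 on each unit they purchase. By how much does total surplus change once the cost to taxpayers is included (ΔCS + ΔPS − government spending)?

Net change in total surplus = -£1350

Pre-subsidy: 666 - 2.4P = -36 + 3P gives P* = 130, Q* = 354.
With the rebate, buyers effectively pay Pb = Ps − 45, where Ps is the price sellers receive.
Demand in terms of Ps becomes Qd = 666 − 2.4(Ps − 45) = 774 - 2.4Ps. Setting this equal to supply: 774 - 2.4Ps = -36 + 3Ps, so Ps = 150.
Buyers pay Pb = 150 − 45 = 105; Q' = -36 + 3·150 = 414.
ΔCS = ½(354 + 414)(130 − 105) = 9600; ΔPS = ½(354 + 414)(150 − 130) = 7680.
Government spending = 45 × 414 = 18630.
Net change = 9600 + 7680 − 18630 = -1350. The loss equals the DWL triangle ½·45·60.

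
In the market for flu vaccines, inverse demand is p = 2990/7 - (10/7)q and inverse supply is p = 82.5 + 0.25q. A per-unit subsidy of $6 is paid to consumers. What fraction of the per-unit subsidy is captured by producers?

Pre-subsidy: 2990/7 - (10/7)q = 82.5 + 0.25q gives q* = 9650/47 and p* = 6290/47.
With the rebate, buyers effectively pay pb = ps − 6, where ps is the price sellers receive.
On the curves, pb = 2990/7 - (10/7)q and ps = 82.5 + 0.25q; the wedge ps − pb = 6 gives 82.5 + 0.25q − (2990/7 - (10/7)q) = 6, so q' = 9818/47.
Then pb = 2990/7 − (10/7)·(9818/47) = 6050/47 and ps = 82.5 + 0.25·(9818/47) = 6332/47.
Buyers' price falls by p* − pb = 6290/47 − 6050/47 = 240/47; sellers' price rises by ps − p* = 6332/47 − 6290/47 = 42/47.
So producers capture (42/47)/6 = 7/47 of each unit of subsidy.

Producer share = 7/47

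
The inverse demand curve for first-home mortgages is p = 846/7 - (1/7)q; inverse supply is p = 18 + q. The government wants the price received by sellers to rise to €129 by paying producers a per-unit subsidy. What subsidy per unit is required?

Required subsidy s = €24 per unit

At a seller price of 129, quantity supplied is -18 + 1·129 = 111.
Buyers absorb 111 only when they pay pb = 846/7 − (1/7)·111 = 105.
s = ps − pb = 129 − 105 = 24.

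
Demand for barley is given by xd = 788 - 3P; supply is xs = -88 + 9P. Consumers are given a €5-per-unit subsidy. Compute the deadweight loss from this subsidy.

Pre-subsidy: 788 - 3P = -88 + 9P gives P* = 73, x* = 569.
With the rebate, buyers effectively pay Pb = Ps − 5, where Ps is the price sellers receive.
Demand in terms of Ps becomes xd = 788 − 3(Ps − 5) = 803 - 3Ps. Setting this equal to supply: 803 - 3Ps = -88 + 9Ps, so Ps = 74.25.
Buyers pay Pb = 74.25 − 5 = 69.25; x' = -88 + 9·74.25 = 580.25.
The subsidy expands output by 580.25 − 569 = 11.25 past the efficient level; on those units the gap between marginal cost and willingness to pay runs from 0 up to 5.
DWL = ½ × 5 × 11.25 = 28.125.

Deadweight loss = €28.125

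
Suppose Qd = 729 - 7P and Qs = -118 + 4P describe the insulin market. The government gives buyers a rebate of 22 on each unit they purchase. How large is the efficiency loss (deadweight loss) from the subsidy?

Deadweight loss = 616

Pre-subsidy: 729 - 7P = -118 + 4P gives P* = 77, Q* = 190.
With the rebate, buyers effectively pay Pb = Ps − 22, where Ps is the price sellers receive.
Demand in terms of Ps becomes Qd = 729 − 7(Ps − 22) = 883 - 7Ps. Setting this equal to supply: 883 - 7Ps = -118 + 4Ps, so Ps = 91.
Buyers pay Pb = 91 − 22 = 69; Q' = -118 + 4·91 = 246.
The subsidy expands output by 246 − 190 = 56 past the efficient level; on those units the gap between marginal cost and willingness to pay runs from 0 up to 22.
DWL = ½ × 22 × 56 = 616.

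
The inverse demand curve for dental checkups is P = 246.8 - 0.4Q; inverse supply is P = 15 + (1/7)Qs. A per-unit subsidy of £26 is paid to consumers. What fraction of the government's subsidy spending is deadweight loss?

Pre-subsidy: 246.8 - 0.4Q = 15 + (1/7)Q gives Q* = 427 and P* = 76.
With the rebate, buyers effectively pay Pb = Ps − 26, where Ps is the price sellers receive.
On the curves, Pb = 246.8 - 0.4Q and Ps = 15 + (1/7)Q; the wedge Ps − Pb = 26 gives 15 + (1/7)Q − (246.8 - 0.4Q) = 26, so Q' = 9023/19.
Then Pb = 246.8 − 0.4·(9023/19) = 1080/19 and Ps = 15 + (1/7)·(9023/19) = 1574/19.
ΔCS = ½(427 + 9023/19)(76 − 1080/19) = 3118752/361; ΔPS = ½(427 + 9023/19)(1574/19 − 76) = 1113840/361.
Government spending = 26 × 9023/19 = 234598/19.
DWL = ½ × 26 × (9023/19 − 427) = 11830/19; fraction = (11830/19) / (234598/19) = 65/1289.

DWL / government spending = 65/1289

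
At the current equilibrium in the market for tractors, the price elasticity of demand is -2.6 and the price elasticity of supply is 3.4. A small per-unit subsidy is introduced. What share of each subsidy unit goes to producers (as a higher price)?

Producer share = 13/30

For a small subsidy around the equilibrium, the benefit split depends on the relative slopes, which at a point are proportional to the elasticities.
Buyer share = εs/(εs + |εd|) = 3.4/(3.4 + 2.6) = 17/30; seller share = |εd|/(εs + |εd|) = 13/30.
So producers capture 13/30 of the subsidy.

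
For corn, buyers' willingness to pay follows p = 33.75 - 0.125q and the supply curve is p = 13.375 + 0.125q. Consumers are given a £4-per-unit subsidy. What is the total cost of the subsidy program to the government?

Pre-subsidy: 33.75 - 0.125q = 13.375 + 0.125q gives q* = 81.5 and p* = 23.5625.
With the rebate, buyers effectively pay pb = ps − 4, where ps is the price sellers receive.
On the curves, pb = 33.75 - 0.125q and ps = 13.375 + 0.125q; the wedge ps − pb = 4 gives 13.375 + 0.125q − (33.75 - 0.125q) = 4, so q' = 97.5.
Then pb = 33.75 − 0.125·97.5 = 21.5625 and ps = 13.375 + 0.125·97.5 = 25.5625.
Government outlay = subsidy × quantity = 4 × 97.5 = 390.

Government cost = £390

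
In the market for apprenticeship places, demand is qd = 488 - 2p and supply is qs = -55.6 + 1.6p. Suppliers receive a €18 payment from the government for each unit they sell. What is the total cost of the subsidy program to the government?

Pre-subsidy: 488 - 2p = -55.6 + 1.6p gives p* = 151, q* = 186.
With the subsidy, sellers receive ps = pb + 18 for each unit, where pb is the price buyers pay.
Supply in terms of pb becomes qs = -55.6 + 1.6(pb + 18) = -26.8 + 1.6pb. Setting this equal to demand: 488 - 2pb = -26.8 + 1.6pb, so pb = 143.
Sellers receive ps = 143 + 18 = 161; q' = 488 − 2·143 = 202.
Government outlay = subsidy × quantity = 18 × 202 = 3636.

Government cost = €3636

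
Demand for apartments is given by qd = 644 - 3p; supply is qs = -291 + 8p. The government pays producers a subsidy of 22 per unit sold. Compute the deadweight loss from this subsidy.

Deadweight loss = 528

Pre-subsidy: 644 - 3p = -291 + 8p gives p* = 85, q* = 389.
With the subsidy, sellers receive ps = pb + 22 for each unit, where pb is the price buyers pay.
Supply in terms of pb becomes qs = -291 + 8(pb + 22) = -115 + 8pb. Setting this equal to demand: 644 - 3pb = -115 + 8pb, so pb = 69.
Sellers receive ps = 69 + 22 = 91; q' = 644 − 3·69 = 437.
The subsidy expands output by 437 − 389 = 48 past the efficient level; on those units the gap between marginal cost and willingness to pay runs from 0 up to 22.
DWL = ½ × 22 × 48 = 528.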